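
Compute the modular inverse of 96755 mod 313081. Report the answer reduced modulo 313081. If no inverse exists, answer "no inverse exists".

gcd(313081, 96755) by repeated division:
313081 = 3×96755 + 22816
96755 = 4×22816 + 5491
22816 = 4×5491 + 852
5491 = 6×852 + 379
852 = 2×379 + 94
379 = 4×94 + 3
94 = 31×3 + 1
3 = 3×1 + 0
gcd = 1, so the inverse exists. Back-substitute:
1 = 94 − 31·3
1 = −31·379 + 125·94
1 = 125·852 − 281·379
1 = −281·5491 + 1811·852
1 = 1811·22816 − 7525·5491
1 = −7525·96755 + 31911·22816
1 = 31911·313081 − 103258·96755
So 96755·(-103258) ≡ 1 (mod 313081), and -103258 ≡ 209823 (mod 313081).

209823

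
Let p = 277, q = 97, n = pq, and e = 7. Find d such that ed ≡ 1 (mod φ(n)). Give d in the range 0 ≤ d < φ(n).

φ(n) = (p−1)(q−1) = 276·96 = 26496.
Need d with 7·d ≡ 1 (mod 26496). Apply the extended Euclidean algorithm:
26496 = 3785*7 + 1
7 = 7*1 + 0
Back-substitute:
1 = 26496 − 3785·7
So 7·(-3785) ≡ 1 (mod 26496), hence d ≡ -3785 ≡ 22711 (mod 26496).

22711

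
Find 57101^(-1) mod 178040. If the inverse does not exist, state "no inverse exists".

90381

Run Euclid on (178040, 57101):
178040 = 3×57101 + 6737
57101 = 8×6737 + 3205
6737 = 2×3205 + 327
3205 = 9×327 + 262
327 = 1×262 + 65
262 = 4×65 + 2
65 = 32×2 + 1
2 = 2×1 + 0
Since gcd(57101, 178040) = 1, back-substitute to write 1 as a combination:
1 = 65 − 32·2
1 = −32·262 + 129·65
1 = 129·327 − 161·262
1 = −161·3205 + 1578·327
1 = 1578·6737 − 3317·3205
1 = −3317·57101 + 28114·6737
1 = 28114·178040 − 87659·57101
Hence 57101⁻¹ ≡ -87659 ≡ 90381 (mod 178040).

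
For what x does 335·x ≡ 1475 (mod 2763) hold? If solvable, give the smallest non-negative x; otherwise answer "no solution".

1489

First find gcd(335, 2763):
2763 = 8×335 + 83
335 = 4×83 + 3
83 = 27×3 + 2
3 = 1×2 + 1
2 = 2×1 + 0
gcd = 1, so a unique solution mod 2763 exists.
Back-substitute for the Bézout coefficients:
1 = 3 − 2
1 = −83 + 28·3
1 = 28·335 − 113·83
1 = −113·2763 + 932·335
So 335·(932) ≡ 1 (mod 2763), giving 335⁻¹ ≡ 932.
x ≡ 335⁻¹·1475 ≡ 932·1475 ≡ 1489 (mod 2763).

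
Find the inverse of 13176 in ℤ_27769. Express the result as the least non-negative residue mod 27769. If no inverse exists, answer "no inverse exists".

1313

gcd(27769, 13176) by repeated division:
27769 = 2*13176 + 1417
13176 = 9*1417 + 423
1417 = 3*423 + 148
423 = 2*148 + 127
148 = 1*127 + 21
127 = 6*21 + 1
21 = 21*1 + 0
Since gcd(13176, 27769) = 1, back-substitute to write 1 as a combination:
1 = 127 − 6·21
1 = −6·148 + 7·127
1 = 7·423 − 20·148
1 = −20·1417 + 67·423
1 = 67·13176 − 623·1417
1 = −623·27769 + 1313·13176
So 13176·1313 ≡ 1 (mod 27769).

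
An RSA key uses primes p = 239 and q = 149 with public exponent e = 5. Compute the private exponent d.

7045

φ(n) = (p−1)(q−1) = 238·148 = 35224.
Need d with 5·d ≡ 1 (mod 35224). Apply the extended Euclidean algorithm:
35224 = 7044·5 + 4
5 = 1·4 + 1
4 = 4·1 + 0
Back-substitute:
1 = 5 − 4
1 = −35224 + 7045·5
So 5·7045 ≡ 1 (mod 35224), hence d = 7045.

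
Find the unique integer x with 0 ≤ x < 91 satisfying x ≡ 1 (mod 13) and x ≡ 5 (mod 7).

Write x = 1 + 13·k. Then 13·k ≡ 5 − 1 ≡ 4 (mod 7).
Need 13⁻¹ mod 7. Extended Euclid on (7, 6):
7 = 1*6 + 1
6 = 6*1 + 0
Back-substitute:
1 = 7 − 6
13⁻¹ ≡ 6 (mod 7), so k ≡ 6·4 ≡ 3 (mod 7).
x = 1 + 13·3 = 40.

40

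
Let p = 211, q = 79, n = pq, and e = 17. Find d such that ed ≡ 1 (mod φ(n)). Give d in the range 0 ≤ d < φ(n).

14453

φ(n) = (p−1)(q−1) = 210·78 = 16380.
Need d with 17·d ≡ 1 (mod 16380). Apply the extended Euclidean algorithm:
16380 = 963·17 + 9
17 = 1·9 + 8
9 = 1·8 + 1
8 = 8·1 + 0
Back-substitute:
1 = 9 − 8
1 = −17 + 2·9
1 = 2·16380 − 1927·17
So 17·(-1927) ≡ 1 (mod 16380), hence d ≡ -1927 ≡ 14453 (mod 16380).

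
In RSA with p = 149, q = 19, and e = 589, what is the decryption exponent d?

φ(n) = (p−1)(q−1) = 148·18 = 2664.
Need d with 589·d ≡ 1 (mod 2664). Apply the extended Euclidean algorithm:
2664 = 4*589 + 308
589 = 1*308 + 281
308 = 1*281 + 27
281 = 10*27 + 11
27 = 2*11 + 5
11 = 2*5 + 1
5 = 5*1 + 0
Back-substitute:
1 = 11 − 2·5
1 = −2·27 + 5·11
1 = 5·281 − 52·27
1 = −52·308 + 57·281
1 = 57·589 − 109·308
1 = −109·2664 + 493·589
So 589·493 ≡ 1 (mod 2664), hence d = 493.

493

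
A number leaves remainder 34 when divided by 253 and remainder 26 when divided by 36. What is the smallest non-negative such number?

Write x = 34 + 253·k. Then 253·k ≡ 26 − 34 ≡ 28 (mod 36).
Need 253⁻¹ mod 36. Extended Euclid on (36, 1):
36 = 36×1 + 0
253⁻¹ ≡ 1 (mod 36), so k ≡ 1·28 ≡ 28 (mod 36).
x = 34 + 253·28 = 7118.

7118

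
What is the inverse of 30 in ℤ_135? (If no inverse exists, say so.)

no inverse exists

Compute gcd(30, 135):
135 = 4×30 + 15
30 = 2×15 + 0
gcd(30, 135) = 15 ≠ 1, so 30 has no multiplicative inverse modulo 135.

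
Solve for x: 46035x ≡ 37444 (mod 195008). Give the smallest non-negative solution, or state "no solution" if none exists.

7020

First find gcd(46035, 195008):
195008 = 4×46035 + 10868
46035 = 4×10868 + 2563
10868 = 4×2563 + 616
2563 = 4×616 + 99
616 = 6×99 + 22
99 = 4×22 + 11
22 = 2×11 + 0
gcd = 11 and 11 | 37444, so solutions exist. Divide through by 11: 4185x ≡ 3404 (mod 17728).
Now find 4185⁻¹ mod 17728:
17728 = 4*4185 + 988
4185 = 4*988 + 233
988 = 4*233 + 56
233 = 4*56 + 9
56 = 6*9 + 2
9 = 4*2 + 1
2 = 2*1 + 0
Back-substitute:
1 = 9 − 4·2
1 = −4·56 + 25·9
1 = 25·233 − 104·56
1 = −104·988 + 441·233
1 = 441·4185 − 1868·988
1 = −1868·17728 + 7913·4185
So 4185⁻¹ ≡ 7913 (mod 17728).
Then x ≡ 7913·3404 ≡ 7020 (mod 17728); the smallest non-negative solution is x = 7020.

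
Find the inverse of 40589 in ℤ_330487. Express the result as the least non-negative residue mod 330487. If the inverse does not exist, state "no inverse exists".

Extended Euclidean algorithm:
330487 = 8·40589 + 5775
40589 = 7·5775 + 164
5775 = 35·164 + 35
164 = 4·35 + 24
35 = 1·24 + 11
24 = 2·11 + 2
11 = 5·2 + 1
2 = 2·1 + 0
Since gcd(40589, 330487) = 1, back-substitute to write 1 as a combination:
1 = 11 − 5·2
1 = −5·24 + 11·11
1 = 11·35 − 16·24
1 = −16·164 + 75·35
1 = 75·5775 − 2641·164
1 = −2641·40589 + 18562·5775
1 = 18562·330487 − 151137·40589
Hence 40589⁻¹ ≡ -151137 ≡ 179350 (mod 330487).

179350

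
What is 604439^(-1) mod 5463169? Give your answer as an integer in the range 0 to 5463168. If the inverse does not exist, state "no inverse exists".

4159378

gcd(5463169, 604439) by repeated division:
5463169 = 9×604439 + 23218
604439 = 26×23218 + 771
23218 = 30×771 + 88
771 = 8×88 + 67
88 = 1×67 + 21
67 = 3×21 + 4
21 = 5×4 + 1
4 = 4×1 + 0
gcd = 1, so the inverse exists. Back-substitute:
1 = 21 − 5·4
1 = −5·67 + 16·21
1 = 16·88 − 21·67
1 = −21·771 + 184·88
1 = 184·23218 − 5541·771
1 = −5541·604439 + 144250·23218
1 = 144250·5463169 − 1303791·604439
Thus 604439·(-1303791) ≡ 1 (mod 5463169); reducing, -1303791 mod 5463169 = 4159378.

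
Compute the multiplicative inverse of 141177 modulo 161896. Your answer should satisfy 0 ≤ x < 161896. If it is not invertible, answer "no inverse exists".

37577

gcd(161896, 141177) by repeated division:
161896 = 1*141177 + 20719
141177 = 6*20719 + 16863
20719 = 1*16863 + 3856
16863 = 4*3856 + 1439
3856 = 2*1439 + 978
1439 = 1*978 + 461
978 = 2*461 + 56
461 = 8*56 + 13
56 = 4*13 + 4
13 = 3*4 + 1
4 = 4*1 + 0
Since gcd(141177, 161896) = 1, back-substitute to write 1 as a combination:
1 = 13 − 3·4
1 = −3·56 + 13·13
1 = 13·461 − 107·56
1 = −107·978 + 227·461
1 = 227·1439 − 334·978
1 = −334·3856 + 895·1439
1 = 895·16863 − 3914·3856
1 = −3914·20719 + 4809·16863
1 = 4809·141177 − 32768·20719
1 = −32768·161896 + 37577·141177
So 141177·37577 ≡ 1 (mod 161896).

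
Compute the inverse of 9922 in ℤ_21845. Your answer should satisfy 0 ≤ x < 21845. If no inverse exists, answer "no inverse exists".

Run Euclid on (21845, 9922):
21845 = 2·9922 + 2001
9922 = 4·2001 + 1918
2001 = 1·1918 + 83
1918 = 23·83 + 9
83 = 9·9 + 2
9 = 4·2 + 1
2 = 2·1 + 0
The gcd is 1. Working backward:
1 = 9 − 4·2
1 = −4·83 + 37·9
1 = 37·1918 − 855·83
1 = −855·2001 + 892·1918
1 = 892·9922 − 4423·2001
1 = −4423·21845 + 9738·9922
So 9922·9738 ≡ 1 (mod 21845).

9738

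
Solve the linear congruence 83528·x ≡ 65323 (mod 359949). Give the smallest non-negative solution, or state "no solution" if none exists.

286868

First find gcd(83528, 359949):
359949 = 4·83528 + 25837
83528 = 3·25837 + 6017
25837 = 4·6017 + 1769
6017 = 3·1769 + 710
1769 = 2·710 + 349
710 = 2·349 + 12
349 = 29·12 + 1
12 = 12·1 + 0
gcd = 1, so a unique solution mod 359949 exists.
Back-substitute for the Bézout coefficients:
1 = 349 − 29·12
1 = −29·710 + 59·349
1 = 59·1769 − 147·710
1 = −147·6017 + 500·1769
1 = 500·25837 − 2147·6017
1 = −2147·83528 + 6941·25837
1 = 6941·359949 − 29911·83528
So 83528·(-29911) ≡ 1 (mod 359949), giving 83528⁻¹ ≡ 330038.
x ≡ 83528⁻¹·65323 ≡ 330038·65323 ≡ 286868 (mod 359949).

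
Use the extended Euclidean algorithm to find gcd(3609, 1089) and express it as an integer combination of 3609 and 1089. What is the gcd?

9

Repeated division:
3609 = 3·1089 + 342
1089 = 3·342 + 63
342 = 5·63 + 27
63 = 2·27 + 9
27 = 3·9 + 0
gcd(3609, 1089) = 9.
Working backward:
9 = 63 − 2·27
9 = −2·342 + 11·63
9 = 11·1089 − 35·342
9 = −35·3609 + 116·1089
So 9 = (-35)·3609 + (116)·1089.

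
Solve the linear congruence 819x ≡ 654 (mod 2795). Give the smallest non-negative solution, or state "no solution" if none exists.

gcd(819, 2795):
2795 = 3*819 + 338
819 = 2*338 + 143
338 = 2*143 + 52
143 = 2*52 + 39
52 = 1*39 + 13
39 = 3*13 + 0
gcd = 13, but 13 ∤ 654, so the congruence has no solution.

no solution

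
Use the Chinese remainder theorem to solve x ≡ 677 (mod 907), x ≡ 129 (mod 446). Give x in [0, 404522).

Write x = 677 + 907·k. Then 907·k ≡ 129 − 677 ≡ 344 (mod 446).
Need 907⁻¹ mod 446. Extended Euclid on (446, 15):
446 = 29×15 + 11
15 = 1×11 + 4
11 = 2×4 + 3
4 = 1×3 + 1
3 = 3×1 + 0
Back-substitute:
1 = 4 − 3
1 = −11 + 3·4
1 = 3·15 − 4·11
1 = −4·446 + 119·15
907⁻¹ ≡ 119 (mod 446), so k ≡ 119·344 ≡ 350 (mod 446).
x = 677 + 907·350 = 318127.

318127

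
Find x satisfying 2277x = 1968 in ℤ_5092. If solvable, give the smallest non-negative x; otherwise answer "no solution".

First find gcd(2277, 5092):
5092 = 2*2277 + 538
2277 = 4*538 + 125
538 = 4*125 + 38
125 = 3*38 + 11
38 = 3*11 + 5
11 = 2*5 + 1
5 = 5*1 + 0
gcd = 1, so a unique solution mod 5092 exists.
Back-substitute for the Bézout coefficients:
1 = 11 − 2·5
1 = −2·38 + 7·11
1 = 7·125 − 23·38
1 = −23·538 + 99·125
1 = 99·2277 − 419·538
1 = −419·5092 + 937·2277
So 2277·(937) ≡ 1 (mod 5092), giving 2277⁻¹ ≡ 937.
x ≡ 2277⁻¹·1968 ≡ 937·1968 ≡ 712 (mod 5092).

712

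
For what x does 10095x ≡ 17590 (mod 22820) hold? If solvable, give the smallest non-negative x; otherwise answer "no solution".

First find gcd(10095, 22820):
22820 = 2×10095 + 2630
10095 = 3×2630 + 2205
2630 = 1×2205 + 425
2205 = 5×425 + 80
425 = 5×80 + 25
80 = 3×25 + 5
25 = 5×5 + 0
gcd = 5 and 5 | 17590, so solutions exist. Divide through by 5: 2019x ≡ 3518 (mod 4564).
Now find 2019⁻¹ mod 4564:
4564 = 2×2019 + 526
2019 = 3×526 + 441
526 = 1×441 + 85
441 = 5×85 + 16
85 = 5×16 + 5
16 = 3×5 + 1
5 = 5×1 + 0
Back-substitute:
1 = 16 − 3·5
1 = −3·85 + 16·16
1 = 16·441 − 83·85
1 = −83·526 + 99·441
1 = 99·2019 − 380·526
1 = −380·4564 + 859·2019
So 2019⁻¹ ≡ 859 (mod 4564).
Then x ≡ 859·3518 ≡ 594 (mod 4564); the smallest non-negative solution is x = 594.

594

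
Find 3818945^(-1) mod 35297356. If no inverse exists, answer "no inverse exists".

gcd(35297356, 3818945) by repeated division:
35297356 = 9×3818945 + 926851
3818945 = 4×926851 + 111541
926851 = 8×111541 + 34523
111541 = 3×34523 + 7972
34523 = 4×7972 + 2635
7972 = 3×2635 + 67
2635 = 39×67 + 22
67 = 3×22 + 1
22 = 22×1 + 0
The gcd is 1. Working backward:
1 = 67 − 3·22
1 = −3·2635 + 118·67
1 = 118·7972 − 357·2635
1 = −357·34523 + 1546·7972
1 = 1546·111541 − 4995·34523
1 = −4995·926851 + 41506·111541
1 = 41506·3818945 − 171019·926851
1 = −171019·35297356 + 1580677·3818945
So 3818945·1580677 ≡ 1 (mod 35297356).

1580677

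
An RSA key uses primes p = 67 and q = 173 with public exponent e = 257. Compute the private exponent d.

φ(n) = (p−1)(q−1) = 66·172 = 11352.
Need d with 257·d ≡ 1 (mod 11352). Apply the extended Euclidean algorithm:
11352 = 44·257 + 44
257 = 5·44 + 37
44 = 1·37 + 7
37 = 5·7 + 2
7 = 3·2 + 1
2 = 2·1 + 0
Back-substitute:
1 = 7 − 3·2
1 = −3·37 + 16·7
1 = 16·44 − 19·37
1 = −19·257 + 111·44
1 = 111·11352 − 4903·257
So 257·(-4903) ≡ 1 (mod 11352), hence d ≡ -4903 ≡ 6449 (mod 11352).

6449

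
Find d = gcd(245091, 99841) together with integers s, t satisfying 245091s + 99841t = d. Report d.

Euclidean algorithm:
245091 = 2×99841 + 45409
99841 = 2×45409 + 9023
45409 = 5×9023 + 294
9023 = 30×294 + 203
294 = 1×203 + 91
203 = 2×91 + 21
91 = 4×21 + 7
21 = 3×7 + 0
gcd(245091, 99841) = 7.
Working backward:
7 = 91 − 4·21
7 = −4·203 + 9·91
7 = 9·294 − 13·203
7 = −13·9023 + 399·294
7 = 399·45409 − 2008·9023
7 = −2008·99841 + 4415·45409
7 = 4415·245091 − 10838·99841
So 7 = (4415)·245091 + (-10838)·99841.

7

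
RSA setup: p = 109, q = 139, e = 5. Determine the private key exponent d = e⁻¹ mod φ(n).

φ(n) = (p−1)(q−1) = 108·138 = 14904.
Need d with 5·d ≡ 1 (mod 14904). Apply the extended Euclidean algorithm:
14904 = 2980·5 + 4
5 = 1·4 + 1
4 = 4·1 + 0
Back-substitute:
1 = 5 − 4
1 = −14904 + 2981·5
So 5·2981 ≡ 1 (mod 14904), hence d = 2981.

2981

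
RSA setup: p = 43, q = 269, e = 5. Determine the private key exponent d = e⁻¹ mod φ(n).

9005

φ(n) = (p−1)(q−1) = 42·268 = 11256.
Need d with 5·d ≡ 1 (mod 11256). Apply the extended Euclidean algorithm:
11256 = 2251*5 + 1
5 = 5*1 + 0
Back-substitute:
1 = 11256 − 2251·5
So 5·(-2251) ≡ 1 (mod 11256), hence d ≡ -2251 ≡ 9005 (mod 11256).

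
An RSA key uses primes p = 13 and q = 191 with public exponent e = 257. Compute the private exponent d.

1313

φ(n) = (p−1)(q−1) = 12·190 = 2280.
Need d with 257·d ≡ 1 (mod 2280). Apply the extended Euclidean algorithm:
2280 = 8·257 + 224
257 = 1·224 + 33
224 = 6·33 + 26
33 = 1·26 + 7
26 = 3·7 + 5
7 = 1·5 + 2
5 = 2·2 + 1
2 = 2·1 + 0
Back-substitute:
1 = 5 − 2·2
1 = −2·7 + 3·5
1 = 3·26 − 11·7
1 = −11·33 + 14·26
1 = 14·224 − 95·33
1 = −95·257 + 109·224
1 = 109·2280 − 967·257
So 257·(-967) ≡ 1 (mod 2280), hence d ≡ -967 ≡ 1313 (mod 2280).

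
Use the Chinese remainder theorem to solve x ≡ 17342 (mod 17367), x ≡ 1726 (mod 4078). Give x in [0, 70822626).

Write x = 17342 + 17367·k. Then 17367·k ≡ 1726 − 17342 ≡ 696 (mod 4078).
Need 17367⁻¹ mod 4078. Extended Euclid on (4078, 1055):
4078 = 3·1055 + 913
1055 = 1·913 + 142
913 = 6·142 + 61
142 = 2·61 + 20
61 = 3·20 + 1
20 = 20·1 + 0
Back-substitute:
1 = 61 − 3·20
1 = −3·142 + 7·61
1 = 7·913 − 45·142
1 = −45·1055 + 52·913
1 = 52·4078 − 201·1055
17367⁻¹ ≡ 3877 (mod 4078), so k ≡ 3877·696 ≡ 2834 (mod 4078).
x = 17342 + 17367·2834 = 49235420.

49235420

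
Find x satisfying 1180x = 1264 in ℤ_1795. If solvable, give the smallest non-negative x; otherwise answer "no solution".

no solution

gcd(1180, 1795):
1795 = 1×1180 + 615
1180 = 1×615 + 565
615 = 1×565 + 50
565 = 11×50 + 15
50 = 3×15 + 5
15 = 3×5 + 0
gcd = 5, but 5 ∤ 1264, so the congruence has no solution.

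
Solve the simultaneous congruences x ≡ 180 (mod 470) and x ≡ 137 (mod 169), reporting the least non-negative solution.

11460

Write x = 180 + 470·k. Then 470·k ≡ 137 − 180 ≡ 126 (mod 169).
Need 470⁻¹ mod 169. Extended Euclid on (169, 132):
169 = 1×132 + 37
132 = 3×37 + 21
37 = 1×21 + 16
21 = 1×16 + 5
16 = 3×5 + 1
5 = 5×1 + 0
Back-substitute:
1 = 16 − 3·5
1 = −3·21 + 4·16
1 = 4·37 − 7·21
1 = −7·132 + 25·37
1 = 25·169 − 32·132
470⁻¹ ≡ 137 (mod 169), so k ≡ 137·126 ≡ 24 (mod 169).
x = 180 + 470·24 = 11460.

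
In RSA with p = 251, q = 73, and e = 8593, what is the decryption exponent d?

15457

φ(n) = (p−1)(q−1) = 250·72 = 18000.
Need d with 8593·d ≡ 1 (mod 18000). Apply the extended Euclidean algorithm:
18000 = 2*8593 + 814
8593 = 10*814 + 453
814 = 1*453 + 361
453 = 1*361 + 92
361 = 3*92 + 85
92 = 1*85 + 7
85 = 12*7 + 1
7 = 7*1 + 0
Back-substitute:
1 = 85 − 12·7
1 = −12·92 + 13·85
1 = 13·361 − 51·92
1 = −51·453 + 64·361
1 = 64·814 − 115·453
1 = −115·8593 + 1214·814
1 = 1214·18000 − 2543·8593
So 8593·(-2543) ≡ 1 (mod 18000), hence d ≡ -2543 ≡ 15457 (mod 18000).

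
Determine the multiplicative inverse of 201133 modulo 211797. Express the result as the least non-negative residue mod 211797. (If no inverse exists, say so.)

gcd(211797, 201133) by repeated division:
211797 = 1*201133 + 10664
201133 = 18*10664 + 9181
10664 = 1*9181 + 1483
9181 = 6*1483 + 283
1483 = 5*283 + 68
283 = 4*68 + 11
68 = 6*11 + 2
11 = 5*2 + 1
2 = 2*1 + 0
gcd = 1, so the inverse exists. Back-substitute:
1 = 11 − 5·2
1 = −5·68 + 31·11
1 = 31·283 − 129·68
1 = −129·1483 + 676·283
1 = 676·9181 − 4185·1483
1 = −4185·10664 + 4861·9181
1 = 4861·201133 − 91683·10664
1 = −91683·211797 + 96544·201133
So 201133·96544 ≡ 1 (mod 211797).

96544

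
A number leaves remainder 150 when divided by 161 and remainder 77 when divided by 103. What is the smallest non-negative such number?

Write x = 150 + 161·k. Then 161·k ≡ 77 − 150 ≡ 30 (mod 103).
Need 161⁻¹ mod 103. Extended Euclid on (103, 58):
103 = 1×58 + 45
58 = 1×45 + 13
45 = 3×13 + 6
13 = 2×6 + 1
6 = 6×1 + 0
Back-substitute:
1 = 13 − 2·6
1 = −2·45 + 7·13
1 = 7·58 − 9·45
1 = −9·103 + 16·58
161⁻¹ ≡ 16 (mod 103), so k ≡ 16·30 ≡ 68 (mod 103).
x = 150 + 161·68 = 11098.

11098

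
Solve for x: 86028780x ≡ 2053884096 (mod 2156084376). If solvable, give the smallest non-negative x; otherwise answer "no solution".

First find gcd(86028780, 2156084376):
2156084376 = 25*86028780 + 5364876
86028780 = 16*5364876 + 190764
5364876 = 28*190764 + 23484
190764 = 8*23484 + 2892
23484 = 8*2892 + 348
2892 = 8*348 + 108
348 = 3*108 + 24
108 = 4*24 + 12
24 = 2*12 + 0
gcd = 12 and 12 | 2053884096, so solutions exist. Divide through by 12: 7169065x ≡ 171157008 (mod 179673698).
Now find 7169065⁻¹ mod 179673698:
179673698 = 25*7169065 + 447073
7169065 = 16*447073 + 15897
447073 = 28*15897 + 1957
15897 = 8*1957 + 241
1957 = 8*241 + 29
241 = 8*29 + 9
29 = 3*9 + 2
9 = 4*2 + 1
2 = 2*1 + 0
Back-substitute:
1 = 9 − 4·2
1 = −4·29 + 13·9
1 = 13·241 − 108·29
1 = −108·1957 + 877·241
1 = 877·15897 − 7124·1957
1 = −7124·447073 + 200349·15897
1 = 200349·7169065 − 3212708·447073
1 = −3212708·179673698 + 80518049·7169065
So 7169065⁻¹ ≡ 80518049 (mod 179673698).
Then x ≡ 80518049·171157008 ≡ 44565138 (mod 179673698); the smallest non-negative solution is x = 44565138.

44565138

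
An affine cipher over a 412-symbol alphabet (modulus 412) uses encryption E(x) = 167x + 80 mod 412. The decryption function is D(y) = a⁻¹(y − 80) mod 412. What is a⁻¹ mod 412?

Apply the Euclidean algorithm to 412 and 167:
412 = 2*167 + 78
167 = 2*78 + 11
78 = 7*11 + 1
11 = 11*1 + 0
gcd = 1, so the inverse exists. Back-substitute:
1 = 78 − 7·11
1 = −7·167 + 15·78
1 = 15·412 − 37·167
Thus 167·(-37) ≡ 1 (mod 412); reducing, -37 mod 412 = 375.

375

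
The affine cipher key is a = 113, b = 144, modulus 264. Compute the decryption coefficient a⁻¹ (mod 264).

Extended Euclidean algorithm:
264 = 2*113 + 38
113 = 2*38 + 37
38 = 1*37 + 1
37 = 37*1 + 0
Since gcd(113, 264) = 1, back-substitute to write 1 as a combination:
1 = 38 − 37
1 = −113 + 3·38
1 = 3·264 − 7·113
So 113·(-7) ≡ 1 (mod 264), and -7 ≡ 257 (mod 264).

257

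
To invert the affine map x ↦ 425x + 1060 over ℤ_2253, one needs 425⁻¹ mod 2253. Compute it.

Run Euclid on (2253, 425):
2253 = 5·425 + 128
425 = 3·128 + 41
128 = 3·41 + 5
41 = 8·5 + 1
5 = 5·1 + 0
The gcd is 1. Working backward:
1 = 41 − 8·5
1 = −8·128 + 25·41
1 = 25·425 − 83·128
1 = −83·2253 + 440·425
So 425·440 ≡ 1 (mod 2253).

440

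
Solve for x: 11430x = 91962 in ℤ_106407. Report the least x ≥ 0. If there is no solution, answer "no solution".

First find gcd(11430, 106407):
106407 = 9×11430 + 3537
11430 = 3×3537 + 819
3537 = 4×819 + 261
819 = 3×261 + 36
261 = 7×36 + 9
36 = 4×9 + 0
gcd = 9 and 9 | 91962, so solutions exist. Divide through by 9: 1270x ≡ 10218 (mod 11823).
Now find 1270⁻¹ mod 11823:
11823 = 9×1270 + 393
1270 = 3×393 + 91
393 = 4×91 + 29
91 = 3×29 + 4
29 = 7×4 + 1
4 = 4×1 + 0
Back-substitute:
1 = 29 − 7·4
1 = −7·91 + 22·29
1 = 22·393 − 95·91
1 = −95·1270 + 307·393
1 = 307·11823 − 2858·1270
So 1270·(-2858) ≡ 1 (mod 11823), i.e. 1270⁻¹ ≡ 8965.
Then x ≡ 8965·10218 ≡ 11589 (mod 11823); the smallest non-negative solution is x = 11589.

11589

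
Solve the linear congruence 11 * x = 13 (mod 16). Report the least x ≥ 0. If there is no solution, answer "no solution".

7

First find gcd(11, 16):
16 = 1·11 + 5
11 = 2·5 + 1
5 = 5·1 + 0
gcd = 1, so a unique solution mod 16 exists.
Back-substitute for the Bézout coefficients:
1 = 11 − 2·5
1 = −2·16 + 3·11
So 11·(3) ≡ 1 (mod 16), giving 11⁻¹ ≡ 3.
x ≡ 11⁻¹·13 ≡ 3·13 ≡ 7 (mod 16).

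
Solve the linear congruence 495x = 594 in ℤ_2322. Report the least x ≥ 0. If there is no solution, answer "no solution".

First find gcd(495, 2322):
2322 = 4·495 + 342
495 = 1·342 + 153
342 = 2·153 + 36
153 = 4·36 + 9
36 = 4·9 + 0
gcd = 9 and 9 | 594, so solutions exist. Divide through by 9: 55x ≡ 66 (mod 258).
Now find 55⁻¹ mod 258:
258 = 4*55 + 38
55 = 1*38 + 17
38 = 2*17 + 4
17 = 4*4 + 1
4 = 4*1 + 0
Back-substitute:
1 = 17 − 4·4
1 = −4·38 + 9·17
1 = 9·55 − 13·38
1 = −13·258 + 61·55
So 55⁻¹ ≡ 61 (mod 258).
Then x ≡ 61·66 ≡ 156 (mod 258); the smallest non-negative solution is x = 156.

156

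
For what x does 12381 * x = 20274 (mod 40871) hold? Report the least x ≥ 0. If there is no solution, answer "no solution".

First find gcd(12381, 40871):
40871 = 3*12381 + 3728
12381 = 3*3728 + 1197
3728 = 3*1197 + 137
1197 = 8*137 + 101
137 = 1*101 + 36
101 = 2*36 + 29
36 = 1*29 + 7
29 = 4*7 + 1
7 = 7*1 + 0
gcd = 1, so a unique solution mod 40871 exists.
Back-substitute for the Bézout coefficients:
1 = 29 − 4·7
1 = −4·36 + 5·29
1 = 5·101 − 14·36
1 = −14·137 + 19·101
1 = 19·1197 − 166·137
1 = −166·3728 + 517·1197
1 = 517·12381 − 1717·3728
1 = −1717·40871 + 5668·12381
So 12381·(5668) ≡ 1 (mod 40871), giving 12381⁻¹ ≡ 5668.
x ≡ 12381⁻¹·20274 ≡ 5668·20274 ≡ 24651 (mod 40871).

24651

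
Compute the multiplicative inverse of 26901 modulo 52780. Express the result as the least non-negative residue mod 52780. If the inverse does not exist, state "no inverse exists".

no inverse exists

Compute gcd(26901, 52780):
52780 = 1*26901 + 25879
26901 = 1*25879 + 1022
25879 = 25*1022 + 329
1022 = 3*329 + 35
329 = 9*35 + 14
35 = 2*14 + 7
14 = 2*7 + 0
gcd(26901, 52780) = 7 ≠ 1, so 26901 has no multiplicative inverse modulo 52780.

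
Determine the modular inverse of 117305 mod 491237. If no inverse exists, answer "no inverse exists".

Extended Euclidean algorithm:
491237 = 4·117305 + 22017
117305 = 5·22017 + 7220
22017 = 3·7220 + 357
7220 = 20·357 + 80
357 = 4·80 + 37
80 = 2·37 + 6
37 = 6·6 + 1
6 = 6·1 + 0
gcd = 1, so the inverse exists. Back-substitute:
1 = 37 − 6·6
1 = −6·80 + 13·37
1 = 13·357 − 58·80
1 = −58·7220 + 1173·357
1 = 1173·22017 − 3577·7220
1 = −3577·117305 + 19058·22017
1 = 19058·491237 − 79809·117305
Hence 117305⁻¹ ≡ -79809 ≡ 411428 (mod 491237).

411428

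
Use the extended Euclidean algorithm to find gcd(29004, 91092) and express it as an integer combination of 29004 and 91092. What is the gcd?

12

Apply Euclid's algorithm to 91092 and 29004:
91092 = 3*29004 + 4080
29004 = 7*4080 + 444
4080 = 9*444 + 84
444 = 5*84 + 24
84 = 3*24 + 12
24 = 2*12 + 0
gcd(29004, 91092) = 12.
Working backward:
12 = 84 − 3·24
12 = −3·444 + 16·84
12 = 16·4080 − 147·444
12 = −147·29004 + 1045·4080
12 = 1045·91092 − 3282·29004
So 12 = (1045)·91092 + (-3282)·29004.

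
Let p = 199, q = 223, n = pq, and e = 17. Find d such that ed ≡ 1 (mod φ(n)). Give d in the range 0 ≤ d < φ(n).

7757

φ(n) = (p−1)(q−1) = 198·222 = 43956.
Need d with 17·d ≡ 1 (mod 43956). Apply the extended Euclidean algorithm:
43956 = 2585×17 + 11
17 = 1×11 + 6
11 = 1×6 + 5
6 = 1×5 + 1
5 = 5×1 + 0
Back-substitute:
1 = 6 − 5
1 = −11 + 2·6
1 = 2·17 − 3·11
1 = −3·43956 + 7757·17
So 17·7757 ≡ 1 (mod 43956), hence d = 7757.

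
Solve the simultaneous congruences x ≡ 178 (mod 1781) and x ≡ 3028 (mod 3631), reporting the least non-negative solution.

696549

Write x = 178 + 1781·k. Then 1781·k ≡ 3028 − 178 ≡ 2850 (mod 3631).
Need 1781⁻¹ mod 3631. Extended Euclid on (3631, 1781):
3631 = 2·1781 + 69
1781 = 25·69 + 56
69 = 1·56 + 13
56 = 4·13 + 4
13 = 3·4 + 1
4 = 4·1 + 0
Back-substitute:
1 = 13 − 3·4
1 = −3·56 + 13·13
1 = 13·69 − 16·56
1 = −16·1781 + 413·69
1 = 413·3631 − 842·1781
1781⁻¹ ≡ 2789 (mod 3631), so k ≡ 2789·2850 ≡ 391 (mod 3631).
x = 178 + 1781·391 = 696549.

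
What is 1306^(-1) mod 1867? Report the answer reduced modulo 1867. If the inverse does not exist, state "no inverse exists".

1451

Extended Euclidean algorithm:
1867 = 1*1306 + 561
1306 = 2*561 + 184
561 = 3*184 + 9
184 = 20*9 + 4
9 = 2*4 + 1
4 = 4*1 + 0
Since gcd(1306, 1867) = 1, back-substitute to write 1 as a combination:
1 = 9 − 2·4
1 = −2·184 + 41·9
1 = 41·561 − 125·184
1 = −125·1306 + 291·561
1 = 291·1867 − 416·1306
Thus 1306·(-416) ≡ 1 (mod 1867); reducing, -416 mod 1867 = 1451.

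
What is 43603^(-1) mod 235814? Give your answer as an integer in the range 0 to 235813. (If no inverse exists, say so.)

228037

Run Euclid on (235814, 43603):
235814 = 5×43603 + 17799
43603 = 2×17799 + 8005
17799 = 2×8005 + 1789
8005 = 4×1789 + 849
1789 = 2×849 + 91
849 = 9×91 + 30
91 = 3×30 + 1
30 = 30×1 + 0
The gcd is 1. Working backward:
1 = 91 − 3·30
1 = −3·849 + 28·91
1 = 28·1789 − 59·849
1 = −59·8005 + 264·1789
1 = 264·17799 − 587·8005
1 = −587·43603 + 1438·17799
1 = 1438·235814 − 7777·43603
So 43603·(-7777) ≡ 1 (mod 235814), and -7777 ≡ 228037 (mod 235814).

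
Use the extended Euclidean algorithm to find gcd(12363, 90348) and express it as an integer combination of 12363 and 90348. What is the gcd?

Euclidean algorithm:
90348 = 7×12363 + 3807
12363 = 3×3807 + 942
3807 = 4×942 + 39
942 = 24×39 + 6
39 = 6×6 + 3
6 = 2×3 + 0
gcd(12363, 90348) = 3.
Back-substituting:
3 = 39 − 6·6
3 = −6·942 + 145·39
3 = 145·3807 − 586·942
3 = −586·12363 + 1903·3807
3 = 1903·90348 − 13907·12363
So 3 = (1903)·90348 + (-13907)·12363.

3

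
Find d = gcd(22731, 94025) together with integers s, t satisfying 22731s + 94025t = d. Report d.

1

Apply Euclid's algorithm to 94025 and 22731:
94025 = 4*22731 + 3101
22731 = 7*3101 + 1024
3101 = 3*1024 + 29
1024 = 35*29 + 9
29 = 3*9 + 2
9 = 4*2 + 1
2 = 2*1 + 0
gcd(22731, 94025) = 1.
Express as a combination:
1 = 9 − 4·2
1 = −4·29 + 13·9
1 = 13·1024 − 459·29
1 = −459·3101 + 1390·1024
1 = 1390·22731 − 10189·3101
1 = −10189·94025 + 42146·22731
So 1 = (-10189)·94025 + (42146)·22731.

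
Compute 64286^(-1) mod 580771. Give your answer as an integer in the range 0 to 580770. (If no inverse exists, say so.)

gcd(580771, 64286) by repeated division:
580771 = 9·64286 + 2197
64286 = 29·2197 + 573
2197 = 3·573 + 478
573 = 1·478 + 95
478 = 5·95 + 3
95 = 31·3 + 2
3 = 1·2 + 1
2 = 2·1 + 0
gcd = 1, so the inverse exists. Back-substitute:
1 = 3 − 2
1 = −95 + 32·3
1 = 32·478 − 161·95
1 = −161·573 + 193·478
1 = 193·2197 − 740·573
1 = −740·64286 + 21653·2197
1 = 21653·580771 − 195617·64286
Hence 64286⁻¹ ≡ -195617 ≡ 385154 (mod 580771).

385154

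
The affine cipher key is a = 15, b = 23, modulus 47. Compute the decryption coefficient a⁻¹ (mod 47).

Run Euclid on (47, 15):
47 = 3·15 + 2
15 = 7·2 + 1
2 = 2·1 + 0
Since gcd(15, 47) = 1, back-substitute to write 1 as a combination:
1 = 15 − 7·2
1 = −7·47 + 22·15
So 15·22 ≡ 1 (mod 47).

22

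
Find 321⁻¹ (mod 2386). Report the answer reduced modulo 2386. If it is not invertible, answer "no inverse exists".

1665

Apply the Euclidean algorithm to 2386 and 321:
2386 = 7×321 + 139
321 = 2×139 + 43
139 = 3×43 + 10
43 = 4×10 + 3
10 = 3×3 + 1
3 = 3×1 + 0
Since gcd(321, 2386) = 1, back-substitute to write 1 as a combination:
1 = 10 − 3·3
1 = −3·43 + 13·10
1 = 13·139 − 42·43
1 = −42·321 + 97·139
1 = 97·2386 − 721·321
Thus 321·(-721) ≡ 1 (mod 2386); reducing, -721 mod 2386 = 1665.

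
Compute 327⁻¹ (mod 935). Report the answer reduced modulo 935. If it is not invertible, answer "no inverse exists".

183

Extended Euclidean algorithm:
935 = 2*327 + 281
327 = 1*281 + 46
281 = 6*46 + 5
46 = 9*5 + 1
5 = 5*1 + 0
The gcd is 1. Working backward:
1 = 46 − 9·5
1 = −9·281 + 55·46
1 = 55·327 − 64·281
1 = −64·935 + 183·327
So 327·183 ≡ 1 (mod 935).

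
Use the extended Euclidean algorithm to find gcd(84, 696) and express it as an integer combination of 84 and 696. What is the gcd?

12

Apply Euclid's algorithm to 696 and 84:
696 = 8*84 + 24
84 = 3*24 + 12
24 = 2*12 + 0
gcd(84, 696) = 12.
Back-substituting:
12 = 84 − 3·24
12 = −3·696 + 25·84
So 12 = (-3)·696 + (25)·84.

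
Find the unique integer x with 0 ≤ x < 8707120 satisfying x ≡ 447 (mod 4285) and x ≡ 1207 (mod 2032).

1748727

Write x = 447 + 4285·k. Then 4285·k ≡ 1207 − 447 ≡ 760 (mod 2032).
Need 4285⁻¹ mod 2032. Extended Euclid on (2032, 221):
2032 = 9·221 + 43
221 = 5·43 + 6
43 = 7·6 + 1
6 = 6·1 + 0
Back-substitute:
1 = 43 − 7·6
1 = −7·221 + 36·43
1 = 36·2032 − 331·221
4285⁻¹ ≡ 1701 (mod 2032), so k ≡ 1701·760 ≡ 408 (mod 2032).
x = 447 + 4285·408 = 1748727.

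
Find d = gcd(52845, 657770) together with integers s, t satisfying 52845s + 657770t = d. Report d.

5

Euclidean algorithm:
657770 = 12×52845 + 23630
52845 = 2×23630 + 5585
23630 = 4×5585 + 1290
5585 = 4×1290 + 425
1290 = 3×425 + 15
425 = 28×15 + 5
15 = 3×5 + 0
gcd(52845, 657770) = 5.
Back-substituting:
5 = 425 − 28·15
5 = −28·1290 + 85·425
5 = 85·5585 − 368·1290
5 = −368·23630 + 1557·5585
5 = 1557·52845 − 3482·23630
5 = −3482·657770 + 43341·52845
So 5 = (-3482)·657770 + (43341)·52845.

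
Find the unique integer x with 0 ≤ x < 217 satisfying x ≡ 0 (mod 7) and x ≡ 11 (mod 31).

42

Write x = 0 + 7·k. Then 7·k ≡ 11 − 0 ≡ 11 (mod 31).
Need 7⁻¹ mod 31. Extended Euclid on (31, 7):
31 = 4*7 + 3
7 = 2*3 + 1
3 = 3*1 + 0
Back-substitute:
1 = 7 − 2·3
1 = −2·31 + 9·7
7⁻¹ ≡ 9 (mod 31), so k ≡ 9·11 ≡ 6 (mod 31).
x = 0 + 7·6 = 42.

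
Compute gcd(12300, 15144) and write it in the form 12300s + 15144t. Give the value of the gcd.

12

Apply Euclid's algorithm to 15144 and 12300:
15144 = 1*12300 + 2844
12300 = 4*2844 + 924
2844 = 3*924 + 72
924 = 12*72 + 60
72 = 1*60 + 12
60 = 5*12 + 0
gcd(12300, 15144) = 12.
Express as a combination:
12 = 72 − 60
12 = −924 + 13·72
12 = 13·2844 − 40·924
12 = −40·12300 + 173·2844
12 = 173·15144 − 213·12300
So 12 = (173)·15144 + (-213)·12300.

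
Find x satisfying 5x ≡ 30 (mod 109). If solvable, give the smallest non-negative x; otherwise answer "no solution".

6

First find gcd(5, 109):
109 = 21×5 + 4
5 = 1×4 + 1
4 = 4×1 + 0
gcd = 1, so a unique solution mod 109 exists.
Back-substitute for the Bézout coefficients:
1 = 5 − 4
1 = −109 + 22·5
So 5·(22) ≡ 1 (mod 109), giving 5⁻¹ ≡ 22.
x ≡ 5⁻¹·30 ≡ 22·30 ≡ 6 (mod 109).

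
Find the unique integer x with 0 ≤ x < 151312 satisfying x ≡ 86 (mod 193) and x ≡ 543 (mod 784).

134607

Write x = 86 + 193·k. Then 193·k ≡ 543 − 86 ≡ 457 (mod 784).
Need 193⁻¹ mod 784. Extended Euclid on (784, 193):
784 = 4*193 + 12
193 = 16*12 + 1
12 = 12*1 + 0
Back-substitute:
1 = 193 − 16·12
1 = −16·784 + 65·193
193⁻¹ ≡ 65 (mod 784), so k ≡ 65·457 ≡ 697 (mod 784).
x = 86 + 193·697 = 134607.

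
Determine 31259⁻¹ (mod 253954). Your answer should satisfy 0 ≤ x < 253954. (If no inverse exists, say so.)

172639

Run Euclid on (253954, 31259):
253954 = 8·31259 + 3882
31259 = 8·3882 + 203
3882 = 19·203 + 25
203 = 8·25 + 3
25 = 8·3 + 1
3 = 3·1 + 0
Since gcd(31259, 253954) = 1, back-substitute to write 1 as a combination:
1 = 25 − 8·3
1 = −8·203 + 65·25
1 = 65·3882 − 1243·203
1 = −1243·31259 + 10009·3882
1 = 10009·253954 − 81315·31259
Hence 31259⁻¹ ≡ -81315 ≡ 172639 (mod 253954).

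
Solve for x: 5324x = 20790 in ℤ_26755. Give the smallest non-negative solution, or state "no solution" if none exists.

25985

First find gcd(5324, 26755):
26755 = 5×5324 + 135
5324 = 39×135 + 59
135 = 2×59 + 17
59 = 3×17 + 8
17 = 2×8 + 1
8 = 8×1 + 0
gcd = 1, so a unique solution mod 26755 exists.
Back-substitute for the Bézout coefficients:
1 = 17 − 2·8
1 = −2·59 + 7·17
1 = 7·135 − 16·59
1 = −16·5324 + 631·135
1 = 631·26755 − 3171·5324
So 5324·(-3171) ≡ 1 (mod 26755), giving 5324⁻¹ ≡ 23584.
x ≡ 5324⁻¹·20790 ≡ 23584·20790 ≡ 25985 (mod 26755).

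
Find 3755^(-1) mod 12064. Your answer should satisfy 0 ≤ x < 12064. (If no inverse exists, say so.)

3971

Apply the Euclidean algorithm to 12064 and 3755:
12064 = 3*3755 + 799
3755 = 4*799 + 559
799 = 1*559 + 240
559 = 2*240 + 79
240 = 3*79 + 3
79 = 26*3 + 1
3 = 3*1 + 0
gcd = 1, so the inverse exists. Back-substitute:
1 = 79 − 26·3
1 = −26·240 + 79·79
1 = 79·559 − 184·240
1 = −184·799 + 263·559
1 = 263·3755 − 1236·799
1 = −1236·12064 + 3971·3755
So 3755·3971 ≡ 1 (mod 12064).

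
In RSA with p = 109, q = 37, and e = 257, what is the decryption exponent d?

1649

φ(n) = (p−1)(q−1) = 108·36 = 3888.
Need d with 257·d ≡ 1 (mod 3888). Apply the extended Euclidean algorithm:
3888 = 15·257 + 33
257 = 7·33 + 26
33 = 1·26 + 7
26 = 3·7 + 5
7 = 1·5 + 2
5 = 2·2 + 1
2 = 2·1 + 0
Back-substitute:
1 = 5 − 2·2
1 = −2·7 + 3·5
1 = 3·26 − 11·7
1 = −11·33 + 14·26
1 = 14·257 − 109·33
1 = −109·3888 + 1649·257
So 257·1649 ≡ 1 (mod 3888), hence d = 1649.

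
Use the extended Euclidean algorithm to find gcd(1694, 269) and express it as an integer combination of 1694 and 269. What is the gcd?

Euclidean algorithm:
1694 = 6×269 + 80
269 = 3×80 + 29
80 = 2×29 + 22
29 = 1×22 + 7
22 = 3×7 + 1
7 = 7×1 + 0
gcd(1694, 269) = 1.
Working backward:
1 = 22 − 3·7
1 = −3·29 + 4·22
1 = 4·80 − 11·29
1 = −11·269 + 37·80
1 = 37·1694 − 233·269
So 1 = (37)·1694 + (-233)·269.

1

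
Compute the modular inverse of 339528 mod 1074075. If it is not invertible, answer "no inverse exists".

Euclidean algorithm on 1074075, 339528:
1074075 = 3·339528 + 55491
339528 = 6·55491 + 6582
55491 = 8·6582 + 2835
6582 = 2·2835 + 912
2835 = 3·912 + 99
912 = 9·99 + 21
99 = 4·21 + 15
21 = 1·15 + 6
15 = 2·6 + 3
6 = 2·3 + 0
gcd(339528, 1074075) = 3 ≠ 1, so 339528 has no multiplicative inverse modulo 1074075.

no inverse exists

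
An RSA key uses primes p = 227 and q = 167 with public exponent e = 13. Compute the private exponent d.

20201

φ(n) = (p−1)(q−1) = 226·166 = 37516.
Need d with 13·d ≡ 1 (mod 37516). Apply the extended Euclidean algorithm:
37516 = 2885·13 + 11
13 = 1·11 + 2
11 = 5·2 + 1
2 = 2·1 + 0
Back-substitute:
1 = 11 − 5·2
1 = −5·13 + 6·11
1 = 6·37516 − 17315·13
So 13·(-17315) ≡ 1 (mod 37516), hence d ≡ -17315 ≡ 20201 (mod 37516).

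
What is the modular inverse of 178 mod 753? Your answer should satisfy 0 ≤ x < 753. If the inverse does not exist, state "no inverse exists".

55

Run Euclid on (753, 178):
753 = 4*178 + 41
178 = 4*41 + 14
41 = 2*14 + 13
14 = 1*13 + 1
13 = 13*1 + 0
gcd = 1, so the inverse exists. Back-substitute:
1 = 14 − 13
1 = −41 + 3·14
1 = 3·178 − 13·41
1 = −13·753 + 55·178
So 178·55 ≡ 1 (mod 753).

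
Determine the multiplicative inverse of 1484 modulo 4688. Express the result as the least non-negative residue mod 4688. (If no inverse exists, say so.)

Euclidean algorithm on 4688, 1484:
4688 = 3*1484 + 236
1484 = 6*236 + 68
236 = 3*68 + 32
68 = 2*32 + 4
32 = 8*4 + 0
gcd(1484, 4688) = 4 ≠ 1, so 1484 has no multiplicative inverse modulo 4688.

no inverse exists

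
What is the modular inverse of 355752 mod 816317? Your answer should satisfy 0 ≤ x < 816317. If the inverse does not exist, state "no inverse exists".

621905

gcd(816317, 355752) by repeated division:
816317 = 2·355752 + 104813
355752 = 3·104813 + 41313
104813 = 2·41313 + 22187
41313 = 1·22187 + 19126
22187 = 1·19126 + 3061
19126 = 6·3061 + 760
3061 = 4·760 + 21
760 = 36·21 + 4
21 = 5·4 + 1
4 = 4·1 + 0
Since gcd(355752, 816317) = 1, back-substitute to write 1 as a combination:
1 = 21 − 5·4
1 = −5·760 + 181·21
1 = 181·3061 − 729·760
1 = −729·19126 + 4555·3061
1 = 4555·22187 − 5284·19126
1 = −5284·41313 + 9839·22187
1 = 9839·104813 − 24962·41313
1 = −24962·355752 + 84725·104813
1 = 84725·816317 − 194412·355752
So 355752·(-194412) ≡ 1 (mod 816317), and -194412 ≡ 621905 (mod 816317).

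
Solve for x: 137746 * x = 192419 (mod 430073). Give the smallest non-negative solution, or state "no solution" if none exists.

no solution

gcd(137746, 430073):
430073 = 3×137746 + 16835
137746 = 8×16835 + 3066
16835 = 5×3066 + 1505
3066 = 2×1505 + 56
1505 = 26×56 + 49
56 = 1×49 + 7
49 = 7×7 + 0
gcd = 7, but 7 ∤ 192419, so the congruence has no solution.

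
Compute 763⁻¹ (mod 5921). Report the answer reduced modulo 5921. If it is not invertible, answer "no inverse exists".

Extended Euclidean algorithm:
5921 = 7·763 + 580
763 = 1·580 + 183
580 = 3·183 + 31
183 = 5·31 + 28
31 = 1·28 + 3
28 = 9·3 + 1
3 = 3·1 + 0
Since gcd(763, 5921) = 1, back-substitute to write 1 as a combination:
1 = 28 − 9·3
1 = −9·31 + 10·28
1 = 10·183 − 59·31
1 = −59·580 + 187·183
1 = 187·763 − 246·580
1 = −246·5921 + 1909·763
So 763·1909 ≡ 1 (mod 5921).

1909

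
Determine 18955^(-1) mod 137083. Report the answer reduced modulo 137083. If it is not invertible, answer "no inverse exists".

32385

gcd(137083, 18955) by repeated division:
137083 = 7*18955 + 4398
18955 = 4*4398 + 1363
4398 = 3*1363 + 309
1363 = 4*309 + 127
309 = 2*127 + 55
127 = 2*55 + 17
55 = 3*17 + 4
17 = 4*4 + 1
4 = 4*1 + 0
gcd = 1, so the inverse exists. Back-substitute:
1 = 17 − 4·4
1 = −4·55 + 13·17
1 = 13·127 − 30·55
1 = −30·309 + 73·127
1 = 73·1363 − 322·309
1 = −322·4398 + 1039·1363
1 = 1039·18955 − 4478·4398
1 = −4478·137083 + 32385·18955
So 18955·32385 ≡ 1 (mod 137083).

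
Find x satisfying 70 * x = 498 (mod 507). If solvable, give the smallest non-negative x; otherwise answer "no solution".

123

First find gcd(70, 507):
507 = 7·70 + 17
70 = 4·17 + 2
17 = 8·2 + 1
2 = 2·1 + 0
gcd = 1, so a unique solution mod 507 exists.
Back-substitute for the Bézout coefficients:
1 = 17 − 8·2
1 = −8·70 + 33·17
1 = 33·507 − 239·70
So 70·(-239) ≡ 1 (mod 507), giving 70⁻¹ ≡ 268.
x ≡ 70⁻¹·498 ≡ 268·498 ≡ 123 (mod 507).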